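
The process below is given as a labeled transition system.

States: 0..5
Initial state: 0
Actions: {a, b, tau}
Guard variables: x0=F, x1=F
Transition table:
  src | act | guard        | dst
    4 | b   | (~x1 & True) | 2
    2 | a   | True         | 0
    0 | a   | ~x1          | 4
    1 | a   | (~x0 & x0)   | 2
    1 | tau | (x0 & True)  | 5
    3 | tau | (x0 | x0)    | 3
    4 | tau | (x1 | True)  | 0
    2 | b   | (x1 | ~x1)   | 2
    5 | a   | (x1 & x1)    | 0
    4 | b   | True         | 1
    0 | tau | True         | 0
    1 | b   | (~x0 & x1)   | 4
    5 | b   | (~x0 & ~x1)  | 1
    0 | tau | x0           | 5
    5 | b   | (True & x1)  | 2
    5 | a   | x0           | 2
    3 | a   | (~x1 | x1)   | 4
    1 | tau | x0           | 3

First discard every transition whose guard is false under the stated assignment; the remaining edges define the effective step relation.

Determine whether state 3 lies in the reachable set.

Answer: UNREACHABLE

Trace:
Guard filter leaves 9 enabled edge(s).
L0 = {0}
L1 = {4}  total {0,4}
L2 = {1,2}  total {0,1,2,4}
Reachable = {0,1,2,4}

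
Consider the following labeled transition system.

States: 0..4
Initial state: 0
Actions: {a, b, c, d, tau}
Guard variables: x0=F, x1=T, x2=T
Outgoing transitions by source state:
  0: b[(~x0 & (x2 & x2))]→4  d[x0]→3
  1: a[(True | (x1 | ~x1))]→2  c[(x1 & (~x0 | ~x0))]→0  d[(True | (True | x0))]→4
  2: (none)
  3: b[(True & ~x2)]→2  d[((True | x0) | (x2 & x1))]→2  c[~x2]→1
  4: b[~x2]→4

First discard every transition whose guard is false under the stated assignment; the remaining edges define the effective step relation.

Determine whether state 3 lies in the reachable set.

Answer: UNREACHABLE

Working:
After dropping false guards: 5 live edges.
Layer 0: {0}
Layer 1: {4}  cumulative {0,4}
Reachable = {0,4}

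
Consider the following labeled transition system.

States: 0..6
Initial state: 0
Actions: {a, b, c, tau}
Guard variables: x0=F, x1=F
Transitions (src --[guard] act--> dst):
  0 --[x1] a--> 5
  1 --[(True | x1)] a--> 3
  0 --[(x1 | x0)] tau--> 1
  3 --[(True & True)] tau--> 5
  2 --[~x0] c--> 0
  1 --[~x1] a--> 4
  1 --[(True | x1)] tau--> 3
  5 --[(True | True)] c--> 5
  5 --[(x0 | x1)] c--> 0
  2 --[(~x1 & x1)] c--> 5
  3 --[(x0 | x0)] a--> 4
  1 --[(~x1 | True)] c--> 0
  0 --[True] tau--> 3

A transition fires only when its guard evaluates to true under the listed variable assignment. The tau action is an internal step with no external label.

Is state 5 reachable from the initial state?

Guard filter leaves 8 enabled edge(s).
L0 = {0}
L1 = {3}  now seen {0,3}
L2 = {5}  now seen {0,3,5}
Reachable = {0,3,5}
trace reaching 5: tau·tau

Answer: REACHABLE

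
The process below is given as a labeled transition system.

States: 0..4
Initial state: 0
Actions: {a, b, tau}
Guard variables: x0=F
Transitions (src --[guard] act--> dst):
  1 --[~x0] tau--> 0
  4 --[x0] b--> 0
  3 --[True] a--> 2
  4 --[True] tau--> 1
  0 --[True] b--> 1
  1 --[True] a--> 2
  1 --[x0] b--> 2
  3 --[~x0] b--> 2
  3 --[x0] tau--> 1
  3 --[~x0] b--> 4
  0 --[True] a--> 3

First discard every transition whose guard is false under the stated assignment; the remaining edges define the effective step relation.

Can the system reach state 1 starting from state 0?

Answer: REACHABLE

Analysis:
After dropping false guards: 8 live edges.
depth 0: {0}
depth 1: {1,3}  total {0,1,3}
depth 2: {2,4}  total {0,1,2,3,4}
Reach set: {0,1,2,3,4}
witness 1: b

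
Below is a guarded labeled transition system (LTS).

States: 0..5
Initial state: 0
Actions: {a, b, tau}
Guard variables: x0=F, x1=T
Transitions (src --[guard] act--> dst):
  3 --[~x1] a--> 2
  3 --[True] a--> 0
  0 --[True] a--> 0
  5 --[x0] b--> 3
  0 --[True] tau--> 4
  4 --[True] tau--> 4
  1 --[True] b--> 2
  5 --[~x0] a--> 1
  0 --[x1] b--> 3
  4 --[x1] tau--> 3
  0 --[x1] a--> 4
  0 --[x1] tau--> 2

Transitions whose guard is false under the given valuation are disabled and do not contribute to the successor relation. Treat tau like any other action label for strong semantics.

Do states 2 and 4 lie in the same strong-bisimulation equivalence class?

Answer: NOT BISIMILAR

Working:
Compute ~ classes (split until stable):
  P[0] = {{0,1,2,3,4,5}}
  P[1] = {{0},{1},{2},{3,5},{4}}
  P[2] = {{0},{1},{2},{3},{4},{5}}
6 equivalence class(es) (converged in 3)
2∈{2}, 4∈{4}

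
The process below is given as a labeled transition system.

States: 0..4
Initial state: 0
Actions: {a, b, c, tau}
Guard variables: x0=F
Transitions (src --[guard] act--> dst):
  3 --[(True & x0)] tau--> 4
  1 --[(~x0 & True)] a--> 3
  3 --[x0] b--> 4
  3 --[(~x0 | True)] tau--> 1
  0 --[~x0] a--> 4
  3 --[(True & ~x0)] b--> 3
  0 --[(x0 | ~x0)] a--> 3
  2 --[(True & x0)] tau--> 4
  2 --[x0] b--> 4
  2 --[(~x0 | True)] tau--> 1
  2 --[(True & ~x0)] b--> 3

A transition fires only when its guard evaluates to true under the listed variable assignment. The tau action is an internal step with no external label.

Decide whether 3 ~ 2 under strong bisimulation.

Answer: BISIMILAR

Analysis:
Bisimulation quotient by refinement:
  π0 = {{0,1,2,3,4}}
  π1 = {{0,1},{2,3},{4}}
  π2 = {{0},{1},{2,3},{4}}
stable after 3 split(s): 4 block(s)
3∈{2,3}, 2∈{2,3}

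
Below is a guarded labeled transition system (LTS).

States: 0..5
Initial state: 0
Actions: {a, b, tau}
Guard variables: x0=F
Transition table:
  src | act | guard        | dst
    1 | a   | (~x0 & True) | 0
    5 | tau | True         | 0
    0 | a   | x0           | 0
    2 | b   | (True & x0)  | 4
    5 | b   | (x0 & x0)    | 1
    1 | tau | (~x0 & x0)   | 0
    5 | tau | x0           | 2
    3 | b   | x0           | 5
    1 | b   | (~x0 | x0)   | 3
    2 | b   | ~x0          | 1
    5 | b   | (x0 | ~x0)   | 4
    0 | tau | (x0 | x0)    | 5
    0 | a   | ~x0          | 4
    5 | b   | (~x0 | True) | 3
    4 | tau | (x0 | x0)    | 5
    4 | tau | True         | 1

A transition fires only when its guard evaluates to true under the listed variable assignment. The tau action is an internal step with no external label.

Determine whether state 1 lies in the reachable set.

Answer: REACHABLE

Analysis:
Guard filter leaves 8 enabled edge(s).
depth 0: {0}
depth 1: {4}  total {0,4}
depth 2: {1}  total {0,1,4}
depth 3: {3}  total {0,1,3,4}
Reachable = {0,1,3,4}
Path to 1: a·tau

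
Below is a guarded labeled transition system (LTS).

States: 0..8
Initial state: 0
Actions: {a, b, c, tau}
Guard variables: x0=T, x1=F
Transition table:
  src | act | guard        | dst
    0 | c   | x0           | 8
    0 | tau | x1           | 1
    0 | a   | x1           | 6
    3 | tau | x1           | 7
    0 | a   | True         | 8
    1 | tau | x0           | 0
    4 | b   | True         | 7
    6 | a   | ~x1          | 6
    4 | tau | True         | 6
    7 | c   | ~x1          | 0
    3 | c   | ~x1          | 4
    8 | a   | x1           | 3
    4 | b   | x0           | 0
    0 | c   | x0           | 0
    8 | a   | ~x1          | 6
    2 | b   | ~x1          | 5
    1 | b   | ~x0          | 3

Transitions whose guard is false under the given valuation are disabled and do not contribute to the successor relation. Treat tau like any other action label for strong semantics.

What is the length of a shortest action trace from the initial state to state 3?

Layered search for 3:
  depth 0: {0}
  depth 1: {8}
  depth 2: {6}
3 never appears.

Answer: UNREACHABLE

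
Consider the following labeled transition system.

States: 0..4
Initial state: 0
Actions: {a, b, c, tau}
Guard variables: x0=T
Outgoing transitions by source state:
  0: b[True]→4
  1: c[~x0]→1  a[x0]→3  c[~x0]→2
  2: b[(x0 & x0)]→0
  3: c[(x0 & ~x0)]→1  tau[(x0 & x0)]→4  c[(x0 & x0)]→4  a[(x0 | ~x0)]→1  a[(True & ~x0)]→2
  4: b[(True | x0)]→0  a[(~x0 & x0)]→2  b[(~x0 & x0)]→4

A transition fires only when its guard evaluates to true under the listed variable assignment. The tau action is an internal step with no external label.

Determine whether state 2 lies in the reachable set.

Answer: UNREACHABLE

Trace:
Guard filter leaves 7 enabled edge(s).
Layer 0: {0}
Layer 1: {4}  total {0,4}
Reach set: {0,4}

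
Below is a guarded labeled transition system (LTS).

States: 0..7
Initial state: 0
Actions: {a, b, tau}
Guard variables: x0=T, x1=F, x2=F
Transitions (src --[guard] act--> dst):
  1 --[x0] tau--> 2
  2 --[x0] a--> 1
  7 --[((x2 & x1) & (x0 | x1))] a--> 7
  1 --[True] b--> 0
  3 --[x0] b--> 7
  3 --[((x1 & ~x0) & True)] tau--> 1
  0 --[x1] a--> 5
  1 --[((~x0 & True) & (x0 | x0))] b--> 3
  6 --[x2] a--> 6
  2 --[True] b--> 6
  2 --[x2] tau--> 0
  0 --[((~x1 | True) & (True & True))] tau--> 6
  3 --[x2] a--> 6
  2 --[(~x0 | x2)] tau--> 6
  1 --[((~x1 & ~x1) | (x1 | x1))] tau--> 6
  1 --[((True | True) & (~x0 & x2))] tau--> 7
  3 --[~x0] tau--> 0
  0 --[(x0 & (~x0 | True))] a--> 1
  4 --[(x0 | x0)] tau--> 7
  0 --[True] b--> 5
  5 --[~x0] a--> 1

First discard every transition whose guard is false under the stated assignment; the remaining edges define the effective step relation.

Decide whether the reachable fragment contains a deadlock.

Answer: DEADLOCK at state 5

Working:
R = {0,1,2,5,6}
  0: a→1  b→5  tau→6  [deg 3]
  1: b→0  tau→2  tau→6  [deg 3]
  2: a→1  b→6  [deg 2]
  5: ∅  [no exit]
  6: ∅  [no exit]
witness 5: b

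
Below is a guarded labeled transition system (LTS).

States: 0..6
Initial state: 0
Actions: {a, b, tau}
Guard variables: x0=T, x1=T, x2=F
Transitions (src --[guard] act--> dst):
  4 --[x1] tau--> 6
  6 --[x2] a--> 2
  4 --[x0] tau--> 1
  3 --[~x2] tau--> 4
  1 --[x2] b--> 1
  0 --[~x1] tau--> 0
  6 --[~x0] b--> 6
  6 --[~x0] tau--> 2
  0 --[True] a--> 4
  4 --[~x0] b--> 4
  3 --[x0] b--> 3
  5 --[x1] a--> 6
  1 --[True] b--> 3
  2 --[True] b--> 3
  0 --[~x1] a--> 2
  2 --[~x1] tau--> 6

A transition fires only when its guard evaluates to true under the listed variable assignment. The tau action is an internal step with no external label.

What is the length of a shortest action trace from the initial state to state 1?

Answer: 2

Working:
Layered search for 1:
  Layer 0: {0}
  Layer 1: {4}
  Layer 2: {1,6}
depth(1)=2, e.g. a·tau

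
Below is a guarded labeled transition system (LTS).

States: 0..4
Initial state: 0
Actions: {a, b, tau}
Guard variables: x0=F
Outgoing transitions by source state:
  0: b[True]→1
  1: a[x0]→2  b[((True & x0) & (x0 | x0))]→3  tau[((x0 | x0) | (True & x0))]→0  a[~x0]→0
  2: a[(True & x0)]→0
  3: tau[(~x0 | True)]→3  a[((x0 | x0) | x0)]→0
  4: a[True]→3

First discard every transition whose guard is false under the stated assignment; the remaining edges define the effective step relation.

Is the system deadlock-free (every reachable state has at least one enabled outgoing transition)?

Reach set: {0,1}
  0: b→1  [deg 1]
  1: a→0  [deg 1]

Answer: DEADLOCK-FREE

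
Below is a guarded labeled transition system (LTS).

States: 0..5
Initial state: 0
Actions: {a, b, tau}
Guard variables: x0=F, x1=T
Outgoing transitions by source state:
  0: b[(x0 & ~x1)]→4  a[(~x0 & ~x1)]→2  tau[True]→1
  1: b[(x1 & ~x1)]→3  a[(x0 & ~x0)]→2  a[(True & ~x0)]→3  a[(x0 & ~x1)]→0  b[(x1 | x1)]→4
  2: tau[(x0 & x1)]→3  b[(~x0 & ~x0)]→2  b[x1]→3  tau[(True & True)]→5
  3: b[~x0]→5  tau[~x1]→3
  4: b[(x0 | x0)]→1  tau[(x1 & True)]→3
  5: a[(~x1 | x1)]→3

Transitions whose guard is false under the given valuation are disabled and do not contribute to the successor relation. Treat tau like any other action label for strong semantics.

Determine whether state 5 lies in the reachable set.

Guard filter leaves 9 enabled edge(s).
L0 = {0}
L1 = {1}  cumulative {0,1}
L2 = {3,4}  cumulative {0,1,3,4}
L3 = {5}  cumulative {0,1,3,4,5}
R = {0,1,3,4,5}
trace reaching 5: tau·a·b

Answer: REACHABLE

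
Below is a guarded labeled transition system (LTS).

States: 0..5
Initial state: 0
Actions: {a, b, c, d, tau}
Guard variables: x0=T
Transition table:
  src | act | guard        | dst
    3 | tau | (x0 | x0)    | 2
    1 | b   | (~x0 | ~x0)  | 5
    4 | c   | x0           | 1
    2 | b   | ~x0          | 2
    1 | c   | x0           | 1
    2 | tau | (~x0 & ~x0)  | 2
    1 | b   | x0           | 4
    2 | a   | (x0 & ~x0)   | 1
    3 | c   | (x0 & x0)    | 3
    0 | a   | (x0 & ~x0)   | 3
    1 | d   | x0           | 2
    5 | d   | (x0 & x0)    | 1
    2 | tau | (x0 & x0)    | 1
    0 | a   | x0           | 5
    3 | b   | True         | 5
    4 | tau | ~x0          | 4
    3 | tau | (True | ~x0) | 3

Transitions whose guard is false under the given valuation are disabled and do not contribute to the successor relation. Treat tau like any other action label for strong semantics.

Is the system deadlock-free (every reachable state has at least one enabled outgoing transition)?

R = {0,1,2,4,5}
  0: a→5  [deg 1]
  1: b→4  c→1  d→2  [deg 3]
  2: tau→1  [deg 1]
  4: c→1  [deg 1]
  5: d→1  [deg 1]

Answer: DEADLOCK-FREE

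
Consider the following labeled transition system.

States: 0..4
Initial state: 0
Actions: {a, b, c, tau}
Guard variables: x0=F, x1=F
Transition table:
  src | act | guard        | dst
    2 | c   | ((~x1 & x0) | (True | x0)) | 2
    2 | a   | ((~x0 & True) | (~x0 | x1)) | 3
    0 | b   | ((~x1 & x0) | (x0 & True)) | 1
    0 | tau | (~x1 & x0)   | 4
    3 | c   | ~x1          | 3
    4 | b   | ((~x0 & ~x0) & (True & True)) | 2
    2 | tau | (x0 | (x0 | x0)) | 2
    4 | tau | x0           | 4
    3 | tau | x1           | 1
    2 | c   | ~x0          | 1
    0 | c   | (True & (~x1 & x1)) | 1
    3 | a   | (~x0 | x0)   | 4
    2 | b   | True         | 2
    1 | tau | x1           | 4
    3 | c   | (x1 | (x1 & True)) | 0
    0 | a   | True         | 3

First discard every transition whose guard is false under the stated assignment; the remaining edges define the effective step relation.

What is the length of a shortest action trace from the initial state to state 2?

Answer: 3

Trace:
Breadth-first toward 2:
  L0 = {0}
  L1 = {3}
  L2 = {4}
  L3 = {2}
first hit 2 at d=3 via a·a·b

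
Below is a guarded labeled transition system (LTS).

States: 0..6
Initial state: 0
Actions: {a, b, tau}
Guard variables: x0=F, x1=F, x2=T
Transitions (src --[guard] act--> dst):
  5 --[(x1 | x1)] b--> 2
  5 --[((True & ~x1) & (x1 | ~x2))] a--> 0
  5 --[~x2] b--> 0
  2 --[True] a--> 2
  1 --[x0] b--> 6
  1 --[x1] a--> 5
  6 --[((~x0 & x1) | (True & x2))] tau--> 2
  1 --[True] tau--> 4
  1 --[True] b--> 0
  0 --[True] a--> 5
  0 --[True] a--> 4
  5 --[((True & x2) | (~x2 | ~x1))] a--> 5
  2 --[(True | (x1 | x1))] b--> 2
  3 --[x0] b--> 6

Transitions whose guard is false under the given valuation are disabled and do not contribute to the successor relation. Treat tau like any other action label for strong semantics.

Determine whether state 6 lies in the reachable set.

8 transition(s) survive guard evaluation.
depth 0: {0}
depth 1: {4,5}  total {0,4,5}
R = {0,4,5}

Answer: UNREACHABLE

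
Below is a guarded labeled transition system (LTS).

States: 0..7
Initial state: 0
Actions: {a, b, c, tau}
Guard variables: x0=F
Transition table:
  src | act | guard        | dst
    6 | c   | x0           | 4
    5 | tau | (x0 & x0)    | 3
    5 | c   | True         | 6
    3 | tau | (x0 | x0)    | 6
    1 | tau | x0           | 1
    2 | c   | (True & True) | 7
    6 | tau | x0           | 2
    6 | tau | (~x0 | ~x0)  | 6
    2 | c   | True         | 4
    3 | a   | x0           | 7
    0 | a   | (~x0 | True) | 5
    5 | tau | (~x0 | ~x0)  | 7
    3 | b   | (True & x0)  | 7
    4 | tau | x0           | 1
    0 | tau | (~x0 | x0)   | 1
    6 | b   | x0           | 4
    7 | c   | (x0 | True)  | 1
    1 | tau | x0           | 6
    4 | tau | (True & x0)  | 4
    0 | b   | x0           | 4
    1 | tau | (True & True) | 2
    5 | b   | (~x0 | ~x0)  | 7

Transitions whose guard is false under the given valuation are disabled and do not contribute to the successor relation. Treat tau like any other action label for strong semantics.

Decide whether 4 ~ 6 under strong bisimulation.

Refine partition for ~:
  P[0] = {{0,1,2,3,4,5,6,7}}
  P[1] = {{0},{1,6},{2,7},{3,4},{5}}
  P[2] = {{0},{1},{2},{3,4},{5},{6},{7}}
Fixed point at round 3; 7 class(es).
4∈{3,4}, 6∈{6}

Answer: NOT BISIMILAR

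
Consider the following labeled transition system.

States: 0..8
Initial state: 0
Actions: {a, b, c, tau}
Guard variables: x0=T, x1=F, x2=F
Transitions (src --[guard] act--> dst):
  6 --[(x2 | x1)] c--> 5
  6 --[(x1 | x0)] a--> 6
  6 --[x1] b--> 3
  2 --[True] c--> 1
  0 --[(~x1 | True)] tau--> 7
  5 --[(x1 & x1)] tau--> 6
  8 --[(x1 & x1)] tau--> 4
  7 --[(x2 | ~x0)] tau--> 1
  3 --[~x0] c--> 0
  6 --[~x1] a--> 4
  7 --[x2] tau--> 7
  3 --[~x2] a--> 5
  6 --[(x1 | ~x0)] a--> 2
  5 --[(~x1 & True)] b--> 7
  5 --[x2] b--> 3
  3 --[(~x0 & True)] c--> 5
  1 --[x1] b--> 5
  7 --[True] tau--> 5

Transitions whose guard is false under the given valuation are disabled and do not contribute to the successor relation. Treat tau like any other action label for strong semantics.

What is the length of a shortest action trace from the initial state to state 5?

Answer: 2

Working:
Breadth-first toward 5:
  L0 = {0}
  L1 = {7}
  L2 = {5}
5 enters at depth 2; path tau·tau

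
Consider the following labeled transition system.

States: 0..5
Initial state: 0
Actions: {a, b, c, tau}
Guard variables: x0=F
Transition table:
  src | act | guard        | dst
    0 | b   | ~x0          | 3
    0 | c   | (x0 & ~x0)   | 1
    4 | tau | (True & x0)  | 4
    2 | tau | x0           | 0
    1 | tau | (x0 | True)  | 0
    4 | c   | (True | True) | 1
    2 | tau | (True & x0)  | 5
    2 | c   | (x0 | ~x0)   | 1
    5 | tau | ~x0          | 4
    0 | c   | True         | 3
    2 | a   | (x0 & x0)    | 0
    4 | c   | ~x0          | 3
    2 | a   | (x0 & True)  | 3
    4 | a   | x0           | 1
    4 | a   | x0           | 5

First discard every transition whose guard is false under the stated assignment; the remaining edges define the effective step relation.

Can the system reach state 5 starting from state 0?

Answer: UNREACHABLE

Working:
After dropping false guards: 7 live edges.
depth 0: {0}
depth 1: {3}  now seen {0,3}
R = {0,3}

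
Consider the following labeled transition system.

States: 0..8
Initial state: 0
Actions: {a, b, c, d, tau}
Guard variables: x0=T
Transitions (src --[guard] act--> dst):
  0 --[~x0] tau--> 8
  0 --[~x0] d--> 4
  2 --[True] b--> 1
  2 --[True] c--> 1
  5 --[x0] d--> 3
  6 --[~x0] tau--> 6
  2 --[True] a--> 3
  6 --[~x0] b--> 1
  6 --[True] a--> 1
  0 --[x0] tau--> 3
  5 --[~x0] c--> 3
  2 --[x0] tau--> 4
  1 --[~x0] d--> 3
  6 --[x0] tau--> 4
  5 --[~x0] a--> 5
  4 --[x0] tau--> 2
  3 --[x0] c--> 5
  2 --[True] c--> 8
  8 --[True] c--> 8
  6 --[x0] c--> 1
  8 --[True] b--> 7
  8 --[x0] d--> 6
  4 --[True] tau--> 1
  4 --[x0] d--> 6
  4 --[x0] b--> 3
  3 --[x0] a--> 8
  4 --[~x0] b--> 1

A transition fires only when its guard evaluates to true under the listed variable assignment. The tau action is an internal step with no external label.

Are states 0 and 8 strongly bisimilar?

Answer: NOT BISIMILAR

Trace:
Compute ~ classes (split until stable):
  round 0: {{0,1,2,3,4,5,6,7,8}}
  round 1: {{0},{1,7},{2},{3},{4},{5},{6},{8}}
8 equivalence class(es) (converged in 2)
0∈{0}, 8∈{8}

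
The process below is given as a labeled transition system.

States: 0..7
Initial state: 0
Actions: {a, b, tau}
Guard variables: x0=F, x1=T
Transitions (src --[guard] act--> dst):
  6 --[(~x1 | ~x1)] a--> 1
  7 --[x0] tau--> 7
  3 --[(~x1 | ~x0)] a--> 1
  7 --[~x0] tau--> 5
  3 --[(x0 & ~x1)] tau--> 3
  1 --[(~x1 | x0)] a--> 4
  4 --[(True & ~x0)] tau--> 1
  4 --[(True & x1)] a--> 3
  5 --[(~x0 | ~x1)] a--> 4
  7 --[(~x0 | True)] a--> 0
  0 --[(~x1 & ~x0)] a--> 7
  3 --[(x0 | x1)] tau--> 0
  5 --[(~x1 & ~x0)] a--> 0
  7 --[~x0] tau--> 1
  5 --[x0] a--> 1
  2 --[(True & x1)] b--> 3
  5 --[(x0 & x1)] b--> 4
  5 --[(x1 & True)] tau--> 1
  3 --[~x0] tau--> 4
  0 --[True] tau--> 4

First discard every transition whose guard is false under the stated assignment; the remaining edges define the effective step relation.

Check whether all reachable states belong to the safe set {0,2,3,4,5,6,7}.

Answer: INVARIANT VIOLATED at state 1

Working:
Inv-set: {0,2,3,4,5,6,7}
Reachable = {0,1,3,4}
  0: ✓
  1: outside
  3: ✓
  4: ✓
counterexample path to 1: tau·tau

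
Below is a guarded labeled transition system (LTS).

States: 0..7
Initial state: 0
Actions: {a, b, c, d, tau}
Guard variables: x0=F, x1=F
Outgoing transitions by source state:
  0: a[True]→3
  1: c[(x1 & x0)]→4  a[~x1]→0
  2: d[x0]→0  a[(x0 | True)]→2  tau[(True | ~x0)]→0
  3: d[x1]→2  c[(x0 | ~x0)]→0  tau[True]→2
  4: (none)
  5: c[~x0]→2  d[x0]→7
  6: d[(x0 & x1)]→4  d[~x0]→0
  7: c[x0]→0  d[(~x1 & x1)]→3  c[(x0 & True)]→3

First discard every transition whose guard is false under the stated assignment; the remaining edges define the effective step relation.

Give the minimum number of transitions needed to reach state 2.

Answer: 2

Working:
Breadth-first toward 2:
  depth 0: {0}
  depth 1: {3}
  depth 2: {2}
depth(2)=2, e.g. a·tau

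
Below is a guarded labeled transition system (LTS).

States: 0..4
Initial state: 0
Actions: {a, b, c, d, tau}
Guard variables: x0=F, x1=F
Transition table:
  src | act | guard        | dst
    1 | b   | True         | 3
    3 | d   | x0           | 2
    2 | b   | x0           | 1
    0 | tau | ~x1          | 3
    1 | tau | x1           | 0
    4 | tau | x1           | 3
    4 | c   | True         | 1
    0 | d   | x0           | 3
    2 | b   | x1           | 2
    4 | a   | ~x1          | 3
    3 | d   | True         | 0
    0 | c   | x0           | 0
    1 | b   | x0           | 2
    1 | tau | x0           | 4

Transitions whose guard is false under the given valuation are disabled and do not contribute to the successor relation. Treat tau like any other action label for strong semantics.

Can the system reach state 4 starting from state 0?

After dropping false guards: 5 live edges.
depth 0: {0}
depth 1: {3}  total {0,3}
R = {0,3}

Answer: UNREACHABLE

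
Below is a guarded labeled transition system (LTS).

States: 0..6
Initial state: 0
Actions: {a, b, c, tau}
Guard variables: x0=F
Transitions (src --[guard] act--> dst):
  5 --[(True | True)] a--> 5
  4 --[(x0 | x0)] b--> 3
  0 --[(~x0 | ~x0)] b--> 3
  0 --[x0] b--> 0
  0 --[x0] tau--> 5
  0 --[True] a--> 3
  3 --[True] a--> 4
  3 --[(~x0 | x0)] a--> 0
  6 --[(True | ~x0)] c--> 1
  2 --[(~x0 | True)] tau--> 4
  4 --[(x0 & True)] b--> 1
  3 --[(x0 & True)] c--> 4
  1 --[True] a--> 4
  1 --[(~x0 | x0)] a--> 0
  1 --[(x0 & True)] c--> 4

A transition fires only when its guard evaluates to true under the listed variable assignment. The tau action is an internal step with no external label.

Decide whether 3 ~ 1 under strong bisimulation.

Answer: BISIMILAR

Trace:
Refine partition for ~:
  round 0: {{0,1,2,3,4,5,6}}
  round 1: {{0},{1,3,5},{2},{4},{6}}
  round 2: {{0},{1,3},{2},{4},{5},{6}}
Fixed point at round 3; 6 class(es).
[3]={1,3}  [1]={1,3}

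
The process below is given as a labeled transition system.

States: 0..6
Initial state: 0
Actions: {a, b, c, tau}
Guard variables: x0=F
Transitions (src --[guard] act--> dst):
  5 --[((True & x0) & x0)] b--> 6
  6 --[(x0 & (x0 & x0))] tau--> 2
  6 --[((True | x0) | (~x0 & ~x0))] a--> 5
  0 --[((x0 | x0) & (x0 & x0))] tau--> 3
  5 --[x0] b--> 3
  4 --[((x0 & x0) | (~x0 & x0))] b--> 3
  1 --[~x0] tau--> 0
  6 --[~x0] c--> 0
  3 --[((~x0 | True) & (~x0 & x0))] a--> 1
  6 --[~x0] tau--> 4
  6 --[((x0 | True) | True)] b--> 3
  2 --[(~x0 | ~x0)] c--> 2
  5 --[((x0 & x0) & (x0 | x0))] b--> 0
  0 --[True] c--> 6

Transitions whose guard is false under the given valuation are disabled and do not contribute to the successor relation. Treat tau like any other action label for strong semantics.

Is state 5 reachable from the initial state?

Answer: REACHABLE

Trace:
After dropping false guards: 7 live edges.
depth 0: {0}
depth 1: {6}  now seen {0,6}
depth 2: {3,4,5}  now seen {0,3,4,5,6}
Reach set: {0,3,4,5,6}
Path to 5: c·a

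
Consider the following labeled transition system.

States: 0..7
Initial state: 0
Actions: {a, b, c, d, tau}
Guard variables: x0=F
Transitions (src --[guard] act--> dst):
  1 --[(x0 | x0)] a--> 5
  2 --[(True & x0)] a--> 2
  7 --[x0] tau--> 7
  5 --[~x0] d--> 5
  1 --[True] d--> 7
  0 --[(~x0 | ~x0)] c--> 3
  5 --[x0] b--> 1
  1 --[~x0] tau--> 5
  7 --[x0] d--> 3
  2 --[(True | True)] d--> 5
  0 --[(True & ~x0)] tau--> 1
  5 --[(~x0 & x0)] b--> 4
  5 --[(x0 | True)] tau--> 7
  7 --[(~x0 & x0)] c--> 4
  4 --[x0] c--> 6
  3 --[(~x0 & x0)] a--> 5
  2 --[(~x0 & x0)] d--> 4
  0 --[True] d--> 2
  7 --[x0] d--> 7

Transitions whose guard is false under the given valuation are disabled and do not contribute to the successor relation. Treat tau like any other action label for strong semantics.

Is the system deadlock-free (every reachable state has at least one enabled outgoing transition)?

Reachable = {0,1,2,3,5,7}
  0: c→3  d→2  tau→1  [3 out]
  1: d→7  tau→5  [2 out]
  2: d→5  [1 out]
  3: ∅  [STUCK]
  5: d→5  tau→7  [2 out]
  7: ∅  [STUCK]
witness 3: c

Answer: DEADLOCK at state 3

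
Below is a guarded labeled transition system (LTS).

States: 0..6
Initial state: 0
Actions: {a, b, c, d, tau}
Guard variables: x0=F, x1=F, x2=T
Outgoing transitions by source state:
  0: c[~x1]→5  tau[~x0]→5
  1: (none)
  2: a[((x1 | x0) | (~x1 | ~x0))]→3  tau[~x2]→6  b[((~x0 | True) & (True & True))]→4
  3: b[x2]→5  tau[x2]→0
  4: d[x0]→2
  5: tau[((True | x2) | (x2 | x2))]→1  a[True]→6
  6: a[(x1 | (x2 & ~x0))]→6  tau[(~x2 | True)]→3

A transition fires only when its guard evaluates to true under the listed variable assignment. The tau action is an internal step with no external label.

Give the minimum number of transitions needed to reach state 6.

Answer: 2

Analysis:
Breadth-first toward 6:
  L0 = {0}
  L1 = {5}
  L2 = {1,6}
6 enters at depth 2; path c·a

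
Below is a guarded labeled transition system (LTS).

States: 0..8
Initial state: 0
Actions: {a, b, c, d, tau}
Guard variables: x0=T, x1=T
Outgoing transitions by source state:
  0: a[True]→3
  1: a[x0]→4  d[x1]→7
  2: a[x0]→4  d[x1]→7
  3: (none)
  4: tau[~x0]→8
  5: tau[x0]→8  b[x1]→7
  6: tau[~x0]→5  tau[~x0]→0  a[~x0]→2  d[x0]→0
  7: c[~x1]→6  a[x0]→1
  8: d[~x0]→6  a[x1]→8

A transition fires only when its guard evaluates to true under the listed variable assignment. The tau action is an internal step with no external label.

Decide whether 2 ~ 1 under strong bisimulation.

Answer: BISIMILAR

Trace:
Bisimulation quotient by refinement:
  round 0: {{0,1,2,3,4,5,6,7,8}}
  round 1: {{0,7,8},{1,2},{3,4},{5},{6}}
  round 2: {{0},{1,2},{3,4},{5},{6},{7},{8}}
stable after 3 split(s): 7 block(s)
[2]={1,2}  [1]={1,2}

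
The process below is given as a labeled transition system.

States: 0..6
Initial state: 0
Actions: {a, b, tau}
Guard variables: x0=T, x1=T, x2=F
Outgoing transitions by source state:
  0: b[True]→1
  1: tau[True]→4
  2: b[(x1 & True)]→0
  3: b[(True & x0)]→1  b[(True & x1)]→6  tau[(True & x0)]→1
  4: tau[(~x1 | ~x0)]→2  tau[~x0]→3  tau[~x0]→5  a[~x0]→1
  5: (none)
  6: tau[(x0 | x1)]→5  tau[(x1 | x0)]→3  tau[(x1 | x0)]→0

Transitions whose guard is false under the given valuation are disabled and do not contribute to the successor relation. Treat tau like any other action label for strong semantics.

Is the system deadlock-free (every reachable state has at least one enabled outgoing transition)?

Reach set: {0,1,4}
  0: b→1  [deg 1]
  1: tau→4  [deg 1]
  4: ∅  [deadlock]
witness 4: b·tau

Answer: DEADLOCK at state 4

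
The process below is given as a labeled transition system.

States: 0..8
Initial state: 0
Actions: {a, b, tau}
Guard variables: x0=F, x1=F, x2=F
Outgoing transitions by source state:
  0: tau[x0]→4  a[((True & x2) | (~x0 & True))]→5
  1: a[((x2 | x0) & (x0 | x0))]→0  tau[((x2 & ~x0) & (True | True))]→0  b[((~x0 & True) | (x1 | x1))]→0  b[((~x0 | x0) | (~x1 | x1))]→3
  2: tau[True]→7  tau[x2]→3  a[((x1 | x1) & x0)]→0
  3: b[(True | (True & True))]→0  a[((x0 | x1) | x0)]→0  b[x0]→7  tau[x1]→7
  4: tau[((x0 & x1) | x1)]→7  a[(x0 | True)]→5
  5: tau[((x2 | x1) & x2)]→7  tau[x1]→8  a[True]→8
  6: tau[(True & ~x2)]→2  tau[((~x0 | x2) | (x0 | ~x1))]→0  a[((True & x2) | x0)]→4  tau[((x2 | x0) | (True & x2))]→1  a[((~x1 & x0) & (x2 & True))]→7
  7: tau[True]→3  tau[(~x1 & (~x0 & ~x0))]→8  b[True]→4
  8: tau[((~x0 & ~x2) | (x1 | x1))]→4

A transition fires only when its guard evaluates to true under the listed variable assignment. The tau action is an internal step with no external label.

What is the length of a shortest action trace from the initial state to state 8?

BFS to 8:
  depth 0: {0}
  depth 1: {5}
  depth 2: {8}
8 enters at depth 2; path a·a

Answer: 2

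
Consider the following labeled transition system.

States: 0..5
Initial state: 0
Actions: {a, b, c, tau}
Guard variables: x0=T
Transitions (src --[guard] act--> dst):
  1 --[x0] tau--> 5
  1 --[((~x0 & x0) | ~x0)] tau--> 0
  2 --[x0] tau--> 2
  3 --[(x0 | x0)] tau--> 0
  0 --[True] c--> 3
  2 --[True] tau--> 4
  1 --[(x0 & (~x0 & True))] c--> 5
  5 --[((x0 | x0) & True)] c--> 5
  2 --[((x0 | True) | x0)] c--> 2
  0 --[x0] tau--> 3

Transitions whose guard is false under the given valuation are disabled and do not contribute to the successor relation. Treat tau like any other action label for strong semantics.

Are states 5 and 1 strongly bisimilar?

Answer: NOT BISIMILAR

Analysis:
Bisimulation quotient by refinement:
  π0 = {{0,1,2,3,4,5}}
  π1 = {{0,2},{1,3},{4},{5}}
  π2 = {{0},{1},{2},{3},{4},{5}}
Fixed point at round 3; 6 class(es).
[5]={5}  [1]={1}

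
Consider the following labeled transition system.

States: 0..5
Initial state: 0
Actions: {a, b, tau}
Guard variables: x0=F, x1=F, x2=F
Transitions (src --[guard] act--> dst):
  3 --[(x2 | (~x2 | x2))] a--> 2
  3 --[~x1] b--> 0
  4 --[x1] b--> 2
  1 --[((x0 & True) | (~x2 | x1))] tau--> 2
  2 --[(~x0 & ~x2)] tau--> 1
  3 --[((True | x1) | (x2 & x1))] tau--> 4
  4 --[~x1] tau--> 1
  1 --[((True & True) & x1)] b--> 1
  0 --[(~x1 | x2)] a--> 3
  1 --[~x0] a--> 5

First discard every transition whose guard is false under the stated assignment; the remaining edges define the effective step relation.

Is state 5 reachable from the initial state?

Answer: REACHABLE

Trace:
After dropping false guards: 8 live edges.
L0 = {0}
L1 = {3}  cumulative {0,3}
L2 = {2,4}  cumulative {0,2,3,4}
L3 = {1}  cumulative {0,1,2,3,4}
L4 = {5}  cumulative {0,1,2,3,4,5}
Reach set: {0,1,2,3,4,5}
Path to 5: a·a·tau·a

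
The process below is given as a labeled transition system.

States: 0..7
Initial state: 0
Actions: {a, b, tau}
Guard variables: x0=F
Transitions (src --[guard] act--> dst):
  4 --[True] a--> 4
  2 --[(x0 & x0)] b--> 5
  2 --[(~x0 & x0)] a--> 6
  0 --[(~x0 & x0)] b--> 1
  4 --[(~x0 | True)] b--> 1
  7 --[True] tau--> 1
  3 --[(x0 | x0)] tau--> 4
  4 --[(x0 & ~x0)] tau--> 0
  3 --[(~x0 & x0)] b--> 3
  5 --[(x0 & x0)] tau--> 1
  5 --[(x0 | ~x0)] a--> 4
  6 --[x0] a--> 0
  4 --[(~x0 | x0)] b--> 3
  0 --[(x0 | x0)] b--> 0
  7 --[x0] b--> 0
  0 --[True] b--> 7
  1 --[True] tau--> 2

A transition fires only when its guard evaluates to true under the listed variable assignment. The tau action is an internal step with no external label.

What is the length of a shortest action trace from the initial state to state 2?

Breadth-first toward 2:
  L0 = {0}
  L1 = {7}
  L2 = {1}
  L3 = {2}
2 enters at depth 3; path b·tau·tau

Answer: 3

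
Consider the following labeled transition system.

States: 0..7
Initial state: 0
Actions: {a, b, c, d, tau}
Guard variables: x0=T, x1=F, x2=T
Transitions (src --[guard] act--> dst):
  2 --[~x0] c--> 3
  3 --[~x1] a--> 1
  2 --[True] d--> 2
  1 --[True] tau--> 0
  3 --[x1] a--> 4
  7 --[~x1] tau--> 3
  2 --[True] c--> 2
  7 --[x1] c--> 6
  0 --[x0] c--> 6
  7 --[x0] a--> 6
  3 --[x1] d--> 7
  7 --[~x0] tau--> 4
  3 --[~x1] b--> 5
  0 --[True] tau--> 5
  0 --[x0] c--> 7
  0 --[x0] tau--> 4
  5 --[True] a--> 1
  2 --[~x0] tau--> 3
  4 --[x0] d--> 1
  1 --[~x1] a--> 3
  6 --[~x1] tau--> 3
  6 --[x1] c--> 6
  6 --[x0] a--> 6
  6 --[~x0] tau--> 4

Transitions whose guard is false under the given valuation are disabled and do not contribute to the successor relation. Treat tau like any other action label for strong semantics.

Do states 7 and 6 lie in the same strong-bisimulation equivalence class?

Refine partition for ~:
  P[0] = {{0,1,2,3,4,5,6,7}}
  P[1] = {{0},{1,6,7},{2},{3},{4},{5}}
  P[2] = {{0},{1},{2},{3},{4},{5},{6,7}}
7 equivalence class(es) (converged in 3)
7∈{6,7}, 6∈{6,7}

Answer: BISIMILAR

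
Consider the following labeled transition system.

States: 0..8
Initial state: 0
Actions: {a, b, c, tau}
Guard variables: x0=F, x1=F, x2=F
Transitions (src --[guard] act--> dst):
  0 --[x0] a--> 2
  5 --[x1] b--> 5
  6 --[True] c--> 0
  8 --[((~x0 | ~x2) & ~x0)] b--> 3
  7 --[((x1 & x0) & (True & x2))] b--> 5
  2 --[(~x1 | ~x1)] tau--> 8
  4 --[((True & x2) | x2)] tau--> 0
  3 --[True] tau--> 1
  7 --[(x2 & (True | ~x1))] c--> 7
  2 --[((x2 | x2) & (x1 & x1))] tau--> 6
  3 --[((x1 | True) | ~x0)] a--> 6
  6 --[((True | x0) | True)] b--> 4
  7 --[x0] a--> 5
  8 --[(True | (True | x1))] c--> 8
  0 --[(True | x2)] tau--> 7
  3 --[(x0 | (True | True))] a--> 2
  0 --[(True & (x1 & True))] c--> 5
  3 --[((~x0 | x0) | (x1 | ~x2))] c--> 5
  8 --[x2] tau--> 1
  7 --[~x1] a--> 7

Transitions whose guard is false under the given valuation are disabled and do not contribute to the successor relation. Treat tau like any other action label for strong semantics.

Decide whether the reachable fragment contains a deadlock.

Answer: DEADLOCK-FREE

Analysis:
Reachable = {0,7}
  0: tau→7  [1 out]
  7: a→7  [1 out]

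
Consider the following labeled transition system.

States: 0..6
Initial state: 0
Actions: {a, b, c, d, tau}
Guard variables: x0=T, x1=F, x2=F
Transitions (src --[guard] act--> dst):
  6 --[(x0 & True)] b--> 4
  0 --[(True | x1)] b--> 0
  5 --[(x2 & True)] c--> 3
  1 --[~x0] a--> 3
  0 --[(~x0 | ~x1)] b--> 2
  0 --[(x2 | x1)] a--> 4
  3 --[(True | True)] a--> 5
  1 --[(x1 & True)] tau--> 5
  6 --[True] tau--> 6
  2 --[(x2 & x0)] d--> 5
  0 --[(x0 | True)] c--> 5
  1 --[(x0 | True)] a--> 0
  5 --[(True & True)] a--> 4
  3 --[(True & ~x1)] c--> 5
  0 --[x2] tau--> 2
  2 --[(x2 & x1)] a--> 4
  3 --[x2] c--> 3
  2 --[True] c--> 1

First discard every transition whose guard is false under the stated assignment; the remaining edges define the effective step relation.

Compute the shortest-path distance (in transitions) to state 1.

Answer: 2

Working:
BFS to 1:
  Layer 0: {0}
  Layer 1: {2,5}
  Layer 2: {1,4}
1 enters at depth 2; path b·c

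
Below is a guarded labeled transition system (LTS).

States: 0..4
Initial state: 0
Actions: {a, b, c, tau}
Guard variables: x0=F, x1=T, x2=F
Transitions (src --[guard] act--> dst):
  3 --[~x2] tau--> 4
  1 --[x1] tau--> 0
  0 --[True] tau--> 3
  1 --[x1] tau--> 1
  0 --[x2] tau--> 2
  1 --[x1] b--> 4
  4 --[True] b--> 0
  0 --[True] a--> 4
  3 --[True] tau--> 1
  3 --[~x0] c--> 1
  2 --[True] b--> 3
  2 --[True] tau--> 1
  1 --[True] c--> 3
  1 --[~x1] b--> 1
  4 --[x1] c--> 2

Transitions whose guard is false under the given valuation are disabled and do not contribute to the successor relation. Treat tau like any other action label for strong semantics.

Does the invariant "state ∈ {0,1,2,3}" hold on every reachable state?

Safe = {0,1,2,3}
Reach set: {0,1,2,3,4}
  0: ok
  1: ok
  2: ok
  3: ok
  4: VIOLATES
reach 4 via a — violates

Answer: INVARIANT VIOLATED at state 4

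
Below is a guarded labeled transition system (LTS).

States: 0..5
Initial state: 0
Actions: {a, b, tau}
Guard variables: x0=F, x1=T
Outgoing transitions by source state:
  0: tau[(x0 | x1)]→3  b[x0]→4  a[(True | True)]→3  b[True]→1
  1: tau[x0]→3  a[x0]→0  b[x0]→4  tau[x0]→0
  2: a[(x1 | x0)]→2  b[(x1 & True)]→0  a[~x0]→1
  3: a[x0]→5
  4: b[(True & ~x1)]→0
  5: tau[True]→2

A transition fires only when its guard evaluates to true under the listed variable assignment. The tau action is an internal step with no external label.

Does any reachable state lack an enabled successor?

Answer: DEADLOCK at state 1

Analysis:
Reach set: {0,1,3}
  0: a→3  b→1  tau→3  [3 exit(s)]
  1: ∅  [STUCK]
  3: ∅  [STUCK]
witness 1: b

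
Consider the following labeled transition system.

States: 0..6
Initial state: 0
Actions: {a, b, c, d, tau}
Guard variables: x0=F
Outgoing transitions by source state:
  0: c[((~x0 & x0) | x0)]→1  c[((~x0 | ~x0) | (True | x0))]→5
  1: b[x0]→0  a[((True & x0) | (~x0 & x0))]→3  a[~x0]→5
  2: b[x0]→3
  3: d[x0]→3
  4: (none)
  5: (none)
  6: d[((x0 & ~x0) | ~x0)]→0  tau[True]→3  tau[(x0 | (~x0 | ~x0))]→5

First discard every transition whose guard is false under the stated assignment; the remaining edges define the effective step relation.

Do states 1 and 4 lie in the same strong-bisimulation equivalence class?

Answer: NOT BISIMILAR

Analysis:
Bisimulation quotient by refinement:
  P[0] = {{0,1,2,3,4,5,6}}
  P[1] = {{0},{1},{2,3,4,5},{6}}
stable after 2 split(s): 4 block(s)
[1]={1}  [4]={2,3,4,5}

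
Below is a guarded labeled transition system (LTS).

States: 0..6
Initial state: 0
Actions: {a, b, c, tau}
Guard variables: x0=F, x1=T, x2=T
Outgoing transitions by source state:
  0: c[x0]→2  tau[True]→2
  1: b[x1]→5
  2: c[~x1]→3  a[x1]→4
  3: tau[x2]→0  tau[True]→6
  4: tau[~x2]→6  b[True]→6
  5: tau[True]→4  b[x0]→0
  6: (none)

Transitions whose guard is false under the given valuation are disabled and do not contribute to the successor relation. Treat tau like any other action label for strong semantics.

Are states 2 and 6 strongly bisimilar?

Answer: NOT BISIMILAR

Working:
Compute ~ classes (split until stable):
  round 0: {{0,1,2,3,4,5,6}}
  round 1: {{0,3,5},{1,4},{2},{6}}
  round 2: {{0},{1},{2},{3},{4},{5},{6}}
Fixed point at round 3; 7 class(es).
[2]={2}  [6]={6}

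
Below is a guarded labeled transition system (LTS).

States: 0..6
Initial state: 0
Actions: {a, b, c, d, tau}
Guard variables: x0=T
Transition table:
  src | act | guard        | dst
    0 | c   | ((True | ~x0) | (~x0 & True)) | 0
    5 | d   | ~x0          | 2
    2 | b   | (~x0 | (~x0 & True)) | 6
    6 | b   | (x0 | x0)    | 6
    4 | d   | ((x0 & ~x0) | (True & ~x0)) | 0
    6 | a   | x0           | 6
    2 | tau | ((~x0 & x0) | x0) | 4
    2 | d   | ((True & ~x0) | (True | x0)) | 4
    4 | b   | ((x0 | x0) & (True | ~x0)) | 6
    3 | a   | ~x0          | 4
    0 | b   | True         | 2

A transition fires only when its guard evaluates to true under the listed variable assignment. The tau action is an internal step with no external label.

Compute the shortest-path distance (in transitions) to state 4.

Answer: 2

Trace:
BFS to 4:
  L0 = {0}
  L1 = {2}
  L2 = {4}
4 enters at depth 2; path b·d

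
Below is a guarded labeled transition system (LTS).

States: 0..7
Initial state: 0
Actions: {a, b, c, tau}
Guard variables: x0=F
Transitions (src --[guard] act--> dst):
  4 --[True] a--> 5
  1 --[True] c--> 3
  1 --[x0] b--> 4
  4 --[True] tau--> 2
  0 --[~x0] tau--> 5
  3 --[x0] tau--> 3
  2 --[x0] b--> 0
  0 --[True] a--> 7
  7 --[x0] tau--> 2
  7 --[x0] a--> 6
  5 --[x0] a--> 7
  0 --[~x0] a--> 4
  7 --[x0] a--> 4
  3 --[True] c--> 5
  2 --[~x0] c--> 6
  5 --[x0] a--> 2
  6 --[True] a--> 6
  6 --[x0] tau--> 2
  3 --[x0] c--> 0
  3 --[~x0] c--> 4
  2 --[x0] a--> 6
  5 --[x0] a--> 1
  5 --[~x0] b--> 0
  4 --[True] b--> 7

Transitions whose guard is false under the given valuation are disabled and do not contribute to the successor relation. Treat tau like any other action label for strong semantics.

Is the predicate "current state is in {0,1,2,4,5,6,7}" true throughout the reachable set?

Inv-set: {0,1,2,4,5,6,7}
R = {0,2,4,5,6,7}
  0: ok
  2: ok
  4: ok
  5: ok
  6: ok
  7: ok

Answer: INVARIANT HOLDS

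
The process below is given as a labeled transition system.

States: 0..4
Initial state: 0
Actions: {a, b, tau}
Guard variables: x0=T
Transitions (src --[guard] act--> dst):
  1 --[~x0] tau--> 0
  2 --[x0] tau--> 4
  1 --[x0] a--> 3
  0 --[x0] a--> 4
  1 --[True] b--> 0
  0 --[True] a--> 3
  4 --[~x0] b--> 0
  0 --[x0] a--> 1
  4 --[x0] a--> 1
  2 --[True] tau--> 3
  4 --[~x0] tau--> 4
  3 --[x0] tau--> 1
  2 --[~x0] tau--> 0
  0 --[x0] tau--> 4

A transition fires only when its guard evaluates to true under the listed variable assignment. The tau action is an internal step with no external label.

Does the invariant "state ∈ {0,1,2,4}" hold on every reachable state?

Safe = {0,1,2,4}
Reachable = {0,1,3,4}
  0: safe
  1: safe
  3: ✗ unsafe
  4: safe
witness against invariant: a → 3

Answer: INVARIANT VIOLATED at state 3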